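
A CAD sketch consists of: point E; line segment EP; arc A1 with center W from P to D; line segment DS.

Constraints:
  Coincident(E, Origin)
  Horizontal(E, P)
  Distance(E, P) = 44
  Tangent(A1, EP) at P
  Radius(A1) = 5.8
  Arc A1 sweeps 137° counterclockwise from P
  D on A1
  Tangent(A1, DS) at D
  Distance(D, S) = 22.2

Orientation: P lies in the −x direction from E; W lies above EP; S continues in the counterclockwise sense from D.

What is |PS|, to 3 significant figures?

28.0

On A1, P sits at bearing -90° from W; a 137° counterclockwise sweep puts D at bearing 47°, so D = W + 5.8·(cos 47°, sin 47°) = (-40.0, 10.0). Since A1 is tangent to DS there, WD ⟂ DS, so DS runs along (−sin 47°, cos 47°); with |DS| = 22.2, S = (-56.3, 25.2). Then |PS| = |S − P| = 28.0.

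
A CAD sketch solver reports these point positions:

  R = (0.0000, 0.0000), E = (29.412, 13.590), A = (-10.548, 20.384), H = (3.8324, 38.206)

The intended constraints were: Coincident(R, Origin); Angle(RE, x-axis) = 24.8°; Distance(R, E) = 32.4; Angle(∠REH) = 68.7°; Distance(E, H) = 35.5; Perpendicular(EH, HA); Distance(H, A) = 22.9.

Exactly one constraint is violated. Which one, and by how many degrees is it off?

Perpendicular(EH, HA) — off by 5.00°.

R = (0.00, 0.00) ✓; RE at 24.80° ✓; |RE| = 32.40 ✓; ∠REH = 68.70° ✓; |EH| = 35.50 ✓; ∠(EH, HA) = 95.00° ✗; |HA| = 22.90 ✓.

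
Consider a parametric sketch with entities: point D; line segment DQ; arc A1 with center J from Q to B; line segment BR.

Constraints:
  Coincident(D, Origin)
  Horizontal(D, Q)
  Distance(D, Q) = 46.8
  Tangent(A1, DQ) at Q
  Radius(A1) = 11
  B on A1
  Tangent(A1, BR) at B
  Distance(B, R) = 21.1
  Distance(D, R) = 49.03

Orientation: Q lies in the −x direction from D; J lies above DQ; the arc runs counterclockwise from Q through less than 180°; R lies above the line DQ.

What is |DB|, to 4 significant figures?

37.60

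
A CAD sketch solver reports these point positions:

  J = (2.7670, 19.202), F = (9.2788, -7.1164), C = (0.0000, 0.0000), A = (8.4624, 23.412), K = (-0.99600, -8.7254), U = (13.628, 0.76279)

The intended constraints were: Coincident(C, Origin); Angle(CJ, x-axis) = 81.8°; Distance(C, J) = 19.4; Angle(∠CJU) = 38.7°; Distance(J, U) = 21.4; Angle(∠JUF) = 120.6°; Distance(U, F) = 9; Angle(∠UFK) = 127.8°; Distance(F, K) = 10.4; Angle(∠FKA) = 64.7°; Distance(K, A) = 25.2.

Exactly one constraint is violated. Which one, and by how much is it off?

Distance(K, A) = 25.2 — off by 8.30.

C = (0.00, 0.00) ✓; CJ at 81.80° ✓; |CJ| = 19.40 ✓; ∠CJU = 38.70° ✓; |JU| = 21.40 ✓; ∠JUF = 120.6° ✓; |UF| = 9.000 ✓; ∠UFK = 127.8° ✓; |FK| = 10.40 ✓; ∠FKA = 64.70° ✓; |KA| = 33.50 ✗.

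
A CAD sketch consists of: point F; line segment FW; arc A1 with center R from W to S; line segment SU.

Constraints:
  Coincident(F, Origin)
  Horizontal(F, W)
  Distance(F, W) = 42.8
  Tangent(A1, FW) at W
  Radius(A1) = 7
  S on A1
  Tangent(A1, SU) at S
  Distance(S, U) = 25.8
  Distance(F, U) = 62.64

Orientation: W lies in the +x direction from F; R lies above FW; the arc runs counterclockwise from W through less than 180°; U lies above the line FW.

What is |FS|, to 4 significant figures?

50.01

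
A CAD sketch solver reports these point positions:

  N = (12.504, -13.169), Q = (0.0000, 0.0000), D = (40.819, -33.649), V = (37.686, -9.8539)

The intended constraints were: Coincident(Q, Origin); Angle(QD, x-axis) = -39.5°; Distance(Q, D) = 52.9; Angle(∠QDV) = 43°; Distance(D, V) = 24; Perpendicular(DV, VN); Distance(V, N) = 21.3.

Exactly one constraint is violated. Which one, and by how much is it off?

Distance(V, N) = 21.3 — off by 4.10.

Q = (0.00, 0.00) ✓; QD at -39.50° ✓; |QD| = 52.90 ✓; ∠QDV = 43.00° ✓; |DV| = 24.00 ✓; ∠(DV, VN) = 90.00° ✓; |VN| = 25.40 ✗.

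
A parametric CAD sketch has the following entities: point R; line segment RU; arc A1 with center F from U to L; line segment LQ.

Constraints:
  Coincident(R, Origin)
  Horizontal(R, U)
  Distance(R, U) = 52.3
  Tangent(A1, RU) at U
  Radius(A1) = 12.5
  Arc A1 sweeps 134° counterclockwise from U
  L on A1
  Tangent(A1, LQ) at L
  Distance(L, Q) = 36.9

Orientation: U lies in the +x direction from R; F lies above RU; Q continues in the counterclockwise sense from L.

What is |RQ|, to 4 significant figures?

59.58

R is at the origin; R and U share the same y with |RU| = 52.3 and U on the +x side, so U = (52.30, 0.000). Tangency of A1 to RU means the radius FU is perpendicular to RU, so F = U + (0, 12.5) = (52.30, 12.50). On A1, U sits at bearing -90° from F; a 134° counterclockwise sweep puts L at bearing 44°, so L = F + 12.5·(cos 44°, sin 44°) = (61.29, 21.18). A1 meets LQ tangentially, so FL is at right angles to LQ, so LQ runs along (−sin 44°, cos 44°); with |LQ| = 36.9, Q = (35.66, 47.73). Then |RQ| = |Q − R| = 59.58.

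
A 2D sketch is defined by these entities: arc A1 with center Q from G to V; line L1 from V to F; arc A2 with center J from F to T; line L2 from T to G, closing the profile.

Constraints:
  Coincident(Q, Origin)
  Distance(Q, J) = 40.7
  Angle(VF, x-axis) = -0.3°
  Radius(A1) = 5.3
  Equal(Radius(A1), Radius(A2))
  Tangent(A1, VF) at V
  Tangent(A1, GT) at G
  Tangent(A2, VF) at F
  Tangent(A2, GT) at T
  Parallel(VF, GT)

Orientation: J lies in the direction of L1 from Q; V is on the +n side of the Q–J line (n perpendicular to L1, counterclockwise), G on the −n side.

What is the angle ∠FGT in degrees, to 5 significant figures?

14.598°

Tangency of A1 to both parallel lines with radius 5.3 puts V and G at Q ± 5.3·n: V = (0.027751, 5.2999), G = (-0.027751, -5.2999). Equal radii place F and T the same way about J: F = J + 5.3·n = (40.727, 5.0868), T = J − 5.3·n = (40.672, -5.5130). Then cos ∠FGT = GF·GT / (|GF||GT|), giving 14.598°.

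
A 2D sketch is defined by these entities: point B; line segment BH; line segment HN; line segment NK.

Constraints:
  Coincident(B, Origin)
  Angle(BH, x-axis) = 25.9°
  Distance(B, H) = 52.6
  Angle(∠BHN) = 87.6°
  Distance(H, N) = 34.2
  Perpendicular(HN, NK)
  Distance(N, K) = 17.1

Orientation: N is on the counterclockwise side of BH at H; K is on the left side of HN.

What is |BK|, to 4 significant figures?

47.76

B is at the origin; BH runs at 25.9° with length 52.6, so H = 52.6·(cos 25.9°, sin 25.9°) = (47.32, 22.98). ∠BHN = 87.6°, so HN runs at 25.9° + (180° − 87.6°) = 118.3° from the x-axis; with |HN| = 34.2, N = H + 34.2·(cos 118.3°, sin 118.3°) = (31.10, 53.09). HN ⟂ NK; with |NK| = 17.1 on the left of HN, K = N + 17.1·(-0.8805, -0.4741) = (16.05, 44.98). Then |BK| = |K − B| = 47.76.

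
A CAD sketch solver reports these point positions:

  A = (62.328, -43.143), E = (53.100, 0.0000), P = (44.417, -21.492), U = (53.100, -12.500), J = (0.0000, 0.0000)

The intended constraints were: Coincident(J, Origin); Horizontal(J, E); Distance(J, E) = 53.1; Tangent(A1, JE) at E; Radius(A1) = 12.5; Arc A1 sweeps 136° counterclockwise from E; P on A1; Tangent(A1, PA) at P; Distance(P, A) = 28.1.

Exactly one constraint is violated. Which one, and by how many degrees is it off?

Tangent(A1, PA) at P — off by 6.40°.

J = (0.00, 0.00) ✓; J.y = 0.00, E.y = 0.00 ✓; |JE| = 53.10 ✓; ∠(UE, EJ) = 90.00° ✓; |UE| = 12.50 ✓; bearing(U→P) − bearing(U→E) = 136.0° ✓; |UP| = 12.50 ✓; ∠(UP, PA) = 96.40° ✗; |PA| = 28.10 ✓.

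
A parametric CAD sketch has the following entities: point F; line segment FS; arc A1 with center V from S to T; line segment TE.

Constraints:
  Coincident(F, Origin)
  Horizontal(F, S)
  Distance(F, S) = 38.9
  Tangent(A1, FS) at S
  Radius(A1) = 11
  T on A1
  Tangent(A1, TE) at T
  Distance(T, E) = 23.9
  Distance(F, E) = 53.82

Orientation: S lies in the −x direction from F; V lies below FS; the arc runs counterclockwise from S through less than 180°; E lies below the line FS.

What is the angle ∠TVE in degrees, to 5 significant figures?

65.286°

Checks: ∠(VS, SF) = 90.00° ✓; |VT| = 11.00 ✓; ∠(VT, TE) = 90.00° ✓; |TE| = 23.90 ✓; |FE| = 53.82 ✓.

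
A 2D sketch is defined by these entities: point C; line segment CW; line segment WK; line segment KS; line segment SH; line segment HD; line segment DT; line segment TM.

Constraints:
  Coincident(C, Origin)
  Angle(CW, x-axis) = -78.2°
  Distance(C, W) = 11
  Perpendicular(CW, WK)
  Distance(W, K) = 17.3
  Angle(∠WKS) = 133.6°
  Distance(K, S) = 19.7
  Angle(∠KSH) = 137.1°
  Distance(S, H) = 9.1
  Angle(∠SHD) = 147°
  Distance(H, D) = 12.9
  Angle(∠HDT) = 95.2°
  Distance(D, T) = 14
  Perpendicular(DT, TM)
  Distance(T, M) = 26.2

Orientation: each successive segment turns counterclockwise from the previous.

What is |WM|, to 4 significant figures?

24.01

C is at the origin; CW runs at -78.2° with length 11.0, so W = (2.249, -10.77). The perpendicularity gives WK at right angles to CW, so WK runs at 11.80°; with |WK| = 17.3, K = (19.18, -7.230). ∠WKS = 133.6° gives KS at 58.20° from the x-axis; with |KS| = 19.7, S = (29.56, 9.513). ∠KSH = 137.1° gives SH at 101.1° from the x-axis; with |SH| = 9.1, H = (27.81, 18.44). ∠SHD = 147.0° gives HD at 134.1° from the x-axis; with |HD| = 12.9, D = (18.84, 27.71). ∠HDT = 95.2° gives DT at -141.1° from the x-axis; with |DT| = 14.0, T = (7.940, 18.92). DT is perpendicular to TM, so TM runs at -51.10°; with |TM| = 26.2, M = (24.39, -1.475). Then |WM| = |M − W| = 24.01.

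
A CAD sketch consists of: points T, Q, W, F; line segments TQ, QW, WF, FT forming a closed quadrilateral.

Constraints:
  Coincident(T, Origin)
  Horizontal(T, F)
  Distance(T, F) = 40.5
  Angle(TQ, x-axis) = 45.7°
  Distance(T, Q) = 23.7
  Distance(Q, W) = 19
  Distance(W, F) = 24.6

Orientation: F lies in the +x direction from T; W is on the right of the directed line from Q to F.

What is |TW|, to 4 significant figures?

16.11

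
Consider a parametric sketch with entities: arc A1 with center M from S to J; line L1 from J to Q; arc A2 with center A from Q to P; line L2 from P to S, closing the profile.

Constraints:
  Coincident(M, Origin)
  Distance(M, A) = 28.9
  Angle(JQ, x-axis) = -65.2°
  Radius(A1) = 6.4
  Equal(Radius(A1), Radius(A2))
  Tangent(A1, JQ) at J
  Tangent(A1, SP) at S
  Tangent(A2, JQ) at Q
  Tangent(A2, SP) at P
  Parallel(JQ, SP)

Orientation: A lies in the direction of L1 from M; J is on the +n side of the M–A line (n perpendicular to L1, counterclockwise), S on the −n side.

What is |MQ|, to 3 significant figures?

29.6

The slot axis is L1's direction at -65.2°, so u = (cos -65.2°, sin -65.2°) = (0.419, -0.908) and n = (−sin -65.2°, cos -65.2°) = (0.908, 0.419). M is at the origin and A lies 28.9 along u from M, so A = 28.9·u = (12.1, -26.2). Tangency of A1 to both parallel lines with radius 6.4 puts J and S at M ± 6.4·n: J = (5.81, 2.68), S = (-5.81, -2.68). Equal radii place Q and P the same way about A: Q = A + 6.4·n = (17.9, -23.6), P = A − 6.4·n = (6.31, -28.9). Then |MQ| = |Q − M| = 29.6.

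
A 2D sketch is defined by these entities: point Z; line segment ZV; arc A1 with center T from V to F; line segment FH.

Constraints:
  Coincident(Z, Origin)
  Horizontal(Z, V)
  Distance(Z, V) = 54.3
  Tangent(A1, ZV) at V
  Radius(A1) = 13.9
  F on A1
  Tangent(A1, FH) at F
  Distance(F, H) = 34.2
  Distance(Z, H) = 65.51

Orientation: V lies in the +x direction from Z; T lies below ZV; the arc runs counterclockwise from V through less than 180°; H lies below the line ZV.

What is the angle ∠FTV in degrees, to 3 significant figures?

94.8°

Z is at the origin; ZV is horizontal with |ZV| = 54.3 and V on the +x side, so V = (54.3, 0.00). The tangent condition forces TV to be normal to ZV, so T = V + (0, -13.9) = (54.3, -13.9). Since TF ⟂ FH (tangency), |TH| = √(13.9² + 34.2²) = 36.9 regardless of where F sits on A1. So H lies on both circle(Z, 65.51) and circle(T, 36.9); the below-ZV intersection is H = (43.3, -49.1). F is the foot of the tangent from H: F = (40.4, -15.1).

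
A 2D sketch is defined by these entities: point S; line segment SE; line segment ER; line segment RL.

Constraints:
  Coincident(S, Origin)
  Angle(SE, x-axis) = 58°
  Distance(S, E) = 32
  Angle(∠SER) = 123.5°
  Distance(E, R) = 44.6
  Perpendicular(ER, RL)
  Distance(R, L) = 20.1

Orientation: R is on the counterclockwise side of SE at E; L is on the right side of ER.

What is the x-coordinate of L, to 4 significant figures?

16.75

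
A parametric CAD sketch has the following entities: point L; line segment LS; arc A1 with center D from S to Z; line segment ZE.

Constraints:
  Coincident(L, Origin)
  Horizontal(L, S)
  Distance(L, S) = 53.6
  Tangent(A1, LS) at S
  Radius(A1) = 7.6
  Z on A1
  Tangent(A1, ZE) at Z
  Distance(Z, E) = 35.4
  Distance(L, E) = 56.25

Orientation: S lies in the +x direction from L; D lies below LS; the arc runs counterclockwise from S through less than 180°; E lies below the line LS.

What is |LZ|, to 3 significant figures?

46.6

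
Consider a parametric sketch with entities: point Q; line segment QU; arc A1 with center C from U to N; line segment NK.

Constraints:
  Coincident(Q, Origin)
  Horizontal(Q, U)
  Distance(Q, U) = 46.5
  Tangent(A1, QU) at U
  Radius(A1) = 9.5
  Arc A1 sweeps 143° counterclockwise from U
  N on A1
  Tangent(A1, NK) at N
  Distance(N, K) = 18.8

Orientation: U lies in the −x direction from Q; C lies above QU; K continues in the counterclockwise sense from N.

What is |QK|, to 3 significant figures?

62.6

Q is at the origin; QU is horizontal with |QU| = 46.5 and U on the −x side, so U = (-46.5, 0.00). Since A1 is tangent to QU there, CU ⟂ QU, so C = U + (0, 9.5) = (-46.5, 9.50). On A1, U sits at bearing -90° from C; a 143° counterclockwise sweep puts N at bearing 53°, so N = C + 9.5·(cos 53°, sin 53°) = (-40.8, 17.1). Since A1 is tangent to NK there, CN ⟂ NK, so NK runs along (−sin 53°, cos 53°); with |NK| = 18.8, K = (-55.8, 28.4). Then |QK| = |K − Q| = 62.6.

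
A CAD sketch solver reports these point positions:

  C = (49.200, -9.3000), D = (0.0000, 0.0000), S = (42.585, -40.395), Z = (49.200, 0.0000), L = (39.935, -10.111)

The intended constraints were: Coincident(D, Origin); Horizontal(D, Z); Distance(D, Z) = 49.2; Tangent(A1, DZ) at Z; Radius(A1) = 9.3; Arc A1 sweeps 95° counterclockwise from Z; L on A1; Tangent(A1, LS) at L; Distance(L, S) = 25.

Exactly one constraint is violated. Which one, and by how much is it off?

Distance(L, S) = 25 — off by 5.40.

D = (0.00, 0.00) ✓; D.y = 0.00, Z.y = 0.00 ✓; |DZ| = 49.20 ✓; ∠(CZ, ZD) = 90.00° ✓; |CZ| = 9.300 ✓; bearing(C→L) − bearing(C→Z) = 95.00° ✓; |CL| = 9.300 ✓; ∠(CL, LS) = 90.00° ✓; |LS| = 30.40 ✗.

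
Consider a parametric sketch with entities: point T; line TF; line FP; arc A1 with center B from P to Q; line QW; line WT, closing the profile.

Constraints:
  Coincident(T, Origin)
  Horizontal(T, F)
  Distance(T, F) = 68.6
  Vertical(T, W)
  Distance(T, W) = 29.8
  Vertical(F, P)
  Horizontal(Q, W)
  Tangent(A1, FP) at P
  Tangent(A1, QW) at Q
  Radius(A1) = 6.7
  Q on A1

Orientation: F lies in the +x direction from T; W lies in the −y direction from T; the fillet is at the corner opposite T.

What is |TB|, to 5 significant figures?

66.070

T is at the origin; TF is horizontal with |TF| = 68.6 and F on the +x side, so F = (68.600, 0.0000). TW is vertical with |TW| = 29.8 and W on the −y side, so W = (0.0000, -29.800). The virtual corner opposite T is at (68.600, -29.800). Tangency of A1 to FP means the radius BP is perpendicular to FP and the tangent condition forces BQ to be normal to QW, with radius 6.7, so the center B sits 6.7 in from both sides at B = (61.900, -23.100). Then |TB| = |B − T| = 66.070.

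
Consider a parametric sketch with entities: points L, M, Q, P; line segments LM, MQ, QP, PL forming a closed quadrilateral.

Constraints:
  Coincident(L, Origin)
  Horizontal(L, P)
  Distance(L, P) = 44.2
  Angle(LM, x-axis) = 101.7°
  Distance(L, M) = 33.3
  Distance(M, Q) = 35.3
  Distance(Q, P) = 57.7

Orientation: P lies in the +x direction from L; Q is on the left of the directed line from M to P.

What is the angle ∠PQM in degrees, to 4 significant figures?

77.01°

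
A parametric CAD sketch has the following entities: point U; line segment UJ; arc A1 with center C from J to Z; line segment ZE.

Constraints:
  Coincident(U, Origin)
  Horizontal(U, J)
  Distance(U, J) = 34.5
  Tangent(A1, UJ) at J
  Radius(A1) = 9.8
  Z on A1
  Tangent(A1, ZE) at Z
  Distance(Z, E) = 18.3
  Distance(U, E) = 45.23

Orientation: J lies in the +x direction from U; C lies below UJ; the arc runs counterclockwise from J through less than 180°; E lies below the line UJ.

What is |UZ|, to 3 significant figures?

29.2

Checks: |CZ| = 9.800 ✓; ∠(CZ, ZE) = 90.00° ✓; |ZE| = 18.30 ✓; |UE| = 45.23 ✓.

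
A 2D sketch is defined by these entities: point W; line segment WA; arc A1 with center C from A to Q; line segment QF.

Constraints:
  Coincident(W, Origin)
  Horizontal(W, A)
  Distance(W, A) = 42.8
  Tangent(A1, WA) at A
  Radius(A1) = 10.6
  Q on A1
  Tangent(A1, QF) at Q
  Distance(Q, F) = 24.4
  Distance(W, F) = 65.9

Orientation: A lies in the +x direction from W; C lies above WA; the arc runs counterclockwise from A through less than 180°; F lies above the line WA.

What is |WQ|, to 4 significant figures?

54.03

Checks: |CQ| = 10.60 ✓; ∠(CQ, QF) = 90.00° ✓; |QF| = 24.40 ✓; |WF| = 65.90 ✓.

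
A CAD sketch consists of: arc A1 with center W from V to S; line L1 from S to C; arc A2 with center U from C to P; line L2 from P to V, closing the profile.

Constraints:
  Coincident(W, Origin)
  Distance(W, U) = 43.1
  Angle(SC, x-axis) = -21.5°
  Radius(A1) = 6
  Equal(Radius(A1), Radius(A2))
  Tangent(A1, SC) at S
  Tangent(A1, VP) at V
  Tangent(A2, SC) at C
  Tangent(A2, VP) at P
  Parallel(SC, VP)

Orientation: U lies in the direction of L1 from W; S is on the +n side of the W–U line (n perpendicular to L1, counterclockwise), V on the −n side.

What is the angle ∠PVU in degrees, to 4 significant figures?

7.925°

The slot axis is L1's direction at -21.5°, so u = (cos -21.5°, sin -21.5°) = (0.9304, -0.3665) and n = (−sin -21.5°, cos -21.5°) = (0.3665, 0.9304). W is at the origin and U lies 43.1 along u from W, so U = 43.1·u = (40.10, -15.80). Tangency of A1 to both parallel lines with radius 6.0 puts S and V at W ± 6.0·n: S = (2.199, 5.583), V = (-2.199, -5.583). Equal radii place C and P the same way about U: C = U + 6.0·n = (42.30, -10.21), P = U − 6.0·n = (37.90, -21.38). Then cos ∠PVU = VP·VU / (|VP||VU|), giving 7.925°.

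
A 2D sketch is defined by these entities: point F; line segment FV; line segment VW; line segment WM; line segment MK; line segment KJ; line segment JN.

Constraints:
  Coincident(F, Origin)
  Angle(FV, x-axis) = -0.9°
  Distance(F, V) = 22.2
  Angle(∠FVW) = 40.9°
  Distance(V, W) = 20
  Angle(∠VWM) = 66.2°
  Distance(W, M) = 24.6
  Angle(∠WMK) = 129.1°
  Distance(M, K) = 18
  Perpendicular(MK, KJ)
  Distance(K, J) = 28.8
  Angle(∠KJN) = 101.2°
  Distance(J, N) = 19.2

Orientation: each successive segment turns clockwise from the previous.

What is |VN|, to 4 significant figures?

9.374

F is at the origin; FV runs at -0.9° with length 22.2, so V = (22.20, -0.3487). ∠FVW = 40.9° gives VW at -140.0° from the x-axis; with |VW| = 20.0, W = (6.876, -13.20). ∠VWM = 66.2° gives WM at 106.2° from the x-axis; with |WM| = 24.6, M = (0.01319, 10.42). ∠WMK = 129.1° gives MK at 55.30° from the x-axis; with |MK| = 18.0, K = (10.26, 25.22). The perpendicularity gives KJ at right angles to MK, so KJ runs at -34.70°; with |KJ| = 28.8, J = (33.94, 8.822). ∠KJN = 101.2° gives JN at -113.5° from the x-axis; with |JN| = 19.2, N = (26.28, -8.785). Then |VN| = |N − V| = 9.374.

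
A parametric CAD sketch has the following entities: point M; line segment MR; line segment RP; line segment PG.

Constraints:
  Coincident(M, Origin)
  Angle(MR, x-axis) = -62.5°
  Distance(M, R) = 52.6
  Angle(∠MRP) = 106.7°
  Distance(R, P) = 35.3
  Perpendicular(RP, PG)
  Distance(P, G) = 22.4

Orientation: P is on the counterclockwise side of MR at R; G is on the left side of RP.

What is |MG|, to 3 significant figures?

57.7

M is at the origin; MR runs at -62.5° with length 52.6, so R = 52.6·(cos -62.5°, sin -62.5°) = (24.3, -46.7). ∠MRP = 106.7°, so RP runs at -62.5° + (180° − 106.7°) = 10.8° from the x-axis; with |RP| = 35.3, P = R + 35.3·(cos 10.8°, sin 10.8°) = (59.0, -40.0). RP ⟂ PG; with |PG| = 22.4 on the left of RP, G = P + 22.4·(-0.187, 0.982) = (54.8, -18.0). Then |MG| = |G − M| = 57.7.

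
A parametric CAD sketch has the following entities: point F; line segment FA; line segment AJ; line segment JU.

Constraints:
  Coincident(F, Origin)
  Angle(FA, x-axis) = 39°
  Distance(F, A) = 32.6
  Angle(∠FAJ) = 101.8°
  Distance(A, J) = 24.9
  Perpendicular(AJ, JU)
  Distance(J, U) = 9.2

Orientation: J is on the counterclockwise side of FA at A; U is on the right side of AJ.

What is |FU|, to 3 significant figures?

51.8

F is at the origin; FA runs at 39.0° with length 32.6, so A = 32.6·(cos 39.0°, sin 39.0°) = (25.3, 20.5). ∠FAJ = 101.8°, so AJ runs at 39.0° + (180° − 101.8°) = 117° from the x-axis; with |AJ| = 24.9, J = A + 24.9·(cos 117°, sin 117°) = (14.0, 42.7). AJ is perpendicular to JU; with |JU| = 9.2 on the right of AJ, U = J + 9.2·(0.889, 0.457) = (22.1, 46.9). Then |FU| = |U − F| = 51.8.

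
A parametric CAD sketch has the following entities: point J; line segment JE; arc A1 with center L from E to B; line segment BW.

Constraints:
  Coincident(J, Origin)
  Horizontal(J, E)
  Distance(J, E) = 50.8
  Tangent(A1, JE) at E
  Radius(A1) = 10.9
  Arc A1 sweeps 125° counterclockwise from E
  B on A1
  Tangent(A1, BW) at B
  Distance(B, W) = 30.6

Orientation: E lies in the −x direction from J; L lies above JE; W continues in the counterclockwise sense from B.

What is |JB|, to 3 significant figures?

45.2

J is at the origin; JE is horizontal with |JE| = 50.8 and E on the −x side, so E = (-50.8, 0.00). Since A1 is tangent to JE there, LE ⟂ JE, so L = E + (0, 10.9) = (-50.8, 10.9). On A1, E sits at bearing -90° from L; a 125° counterclockwise sweep puts B at bearing 35°, so B = L + 10.9·(cos 35°, sin 35°) = (-41.9, 17.2). Then |JB| = |B − J| = 45.2.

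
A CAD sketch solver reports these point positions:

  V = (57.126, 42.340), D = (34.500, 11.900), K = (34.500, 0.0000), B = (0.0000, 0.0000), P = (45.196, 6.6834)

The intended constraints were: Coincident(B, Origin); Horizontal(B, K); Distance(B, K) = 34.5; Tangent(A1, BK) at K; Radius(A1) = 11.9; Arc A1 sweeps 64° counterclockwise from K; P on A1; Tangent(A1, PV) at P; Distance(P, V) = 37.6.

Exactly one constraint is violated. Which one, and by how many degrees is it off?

Tangent(A1, PV) at P — off by 7.50°.

B = (0.00, 0.00) ✓; B.y = 0.00, K.y = 0.00 ✓; |BK| = 34.50 ✓; ∠(DK, KB) = 90.00° ✓; |DK| = 11.90 ✓; bearing(D→P) − bearing(D→K) = 64.00° ✓; |DP| = 11.90 ✓; ∠(DP, PV) = 82.50° ✗; |PV| = 37.60 ✓.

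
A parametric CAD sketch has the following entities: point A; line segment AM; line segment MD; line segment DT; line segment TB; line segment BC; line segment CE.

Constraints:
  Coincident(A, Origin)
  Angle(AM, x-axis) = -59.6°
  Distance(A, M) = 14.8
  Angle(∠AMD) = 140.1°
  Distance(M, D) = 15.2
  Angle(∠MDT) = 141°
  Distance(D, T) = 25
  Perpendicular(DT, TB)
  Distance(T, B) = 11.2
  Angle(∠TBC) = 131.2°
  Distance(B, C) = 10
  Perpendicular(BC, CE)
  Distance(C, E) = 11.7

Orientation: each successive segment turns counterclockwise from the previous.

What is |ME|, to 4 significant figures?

21.59

A is at the origin; AM runs at -59.6° with length 14.8, so M = (7.489, -12.77). ∠AMD = 140.1° gives MD at -19.70° from the x-axis; with |MD| = 15.2, D = (21.80, -17.89). ∠MDT = 141.0° gives DT at 19.30° from the x-axis; with |DT| = 25.0, T = (45.39, -9.626). DT ⟂ TB, so TB runs at 109.3°; with |TB| = 11.2, B = (41.69, 0.9444). ∠TBC = 131.2° gives BC at 158.1° from the x-axis; with |BC| = 10.0, C = (32.41, 4.674). BC ⟂ CE, so CE runs at -111.9°; with |CE| = 11.7, E = (28.05, -6.181). Then |ME| = |E − M| = 21.59.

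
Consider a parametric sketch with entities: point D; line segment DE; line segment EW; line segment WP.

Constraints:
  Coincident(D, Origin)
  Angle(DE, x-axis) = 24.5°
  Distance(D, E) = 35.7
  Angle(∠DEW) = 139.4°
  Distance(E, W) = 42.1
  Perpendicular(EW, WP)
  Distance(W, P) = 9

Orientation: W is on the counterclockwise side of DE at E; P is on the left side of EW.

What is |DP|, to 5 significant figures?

70.654

D is at the origin; DE runs at 24.5° with length 35.7, so E = 35.7·(cos 24.5°, sin 24.5°) = (32.486, 14.805). ∠DEW = 139.4°, so EW runs at 24.5° + (180° − 139.4°) = 65.100° from the x-axis; with |EW| = 42.1, W = E + 42.1·(cos 65.100°, sin 65.100°) = (50.211, 52.991). EW is perpendicular to WP; with |WP| = 9.0 on the left of EW, P = W + 9.0·(-0.90704, 0.42104) = (42.048, 56.780). Then |DP| = |P − D| = 70.654.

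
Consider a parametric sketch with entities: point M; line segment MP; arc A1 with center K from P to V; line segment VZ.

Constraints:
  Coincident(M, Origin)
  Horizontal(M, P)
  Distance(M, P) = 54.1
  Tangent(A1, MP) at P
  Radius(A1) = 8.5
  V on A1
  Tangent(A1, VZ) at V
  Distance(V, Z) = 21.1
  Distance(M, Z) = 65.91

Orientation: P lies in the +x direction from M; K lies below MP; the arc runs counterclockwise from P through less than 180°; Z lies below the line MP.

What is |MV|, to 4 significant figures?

48.71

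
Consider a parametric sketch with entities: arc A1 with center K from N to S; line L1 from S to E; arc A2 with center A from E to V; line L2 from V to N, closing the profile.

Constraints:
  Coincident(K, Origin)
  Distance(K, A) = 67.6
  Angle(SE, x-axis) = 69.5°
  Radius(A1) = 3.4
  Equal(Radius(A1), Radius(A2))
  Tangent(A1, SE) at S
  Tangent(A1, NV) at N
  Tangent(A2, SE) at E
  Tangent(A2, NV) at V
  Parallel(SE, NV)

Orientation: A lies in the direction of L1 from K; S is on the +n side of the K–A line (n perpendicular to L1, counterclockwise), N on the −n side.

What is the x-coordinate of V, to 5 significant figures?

26.859

Tangency of A1 to both parallel lines with radius 3.4 puts S and N at K ± 3.4·n: S = (-3.1847, 1.1907), N = (3.1847, -1.1907). Equal radii place E and V the same way about A: E = A + 3.4·n = (20.489, 64.510), V = A − 3.4·n = (26.859, 62.128). So V.x = 26.859.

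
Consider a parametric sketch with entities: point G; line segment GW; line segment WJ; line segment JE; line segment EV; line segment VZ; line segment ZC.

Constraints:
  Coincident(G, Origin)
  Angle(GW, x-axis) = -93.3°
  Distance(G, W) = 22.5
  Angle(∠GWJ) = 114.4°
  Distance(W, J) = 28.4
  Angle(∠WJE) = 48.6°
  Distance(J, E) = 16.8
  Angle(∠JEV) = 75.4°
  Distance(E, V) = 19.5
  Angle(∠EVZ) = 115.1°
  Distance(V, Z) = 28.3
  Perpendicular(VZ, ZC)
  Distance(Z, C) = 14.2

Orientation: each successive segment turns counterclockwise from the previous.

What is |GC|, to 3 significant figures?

59.0

G is at the origin; GW runs at -93.3° with length 22.5, so W = (-1.30, -22.5). ∠GWJ = 114.4° gives WJ at -27.7° from the x-axis; with |WJ| = 28.4, J = (23.8, -35.7). ∠WJE = 48.6° gives JE at 104° from the x-axis; with |JE| = 16.8, E = (19.9, -19.3). ∠JEV = 75.4° gives EV at -152° from the x-axis; with |EV| = 19.5, V = (2.70, -28.6). ∠EVZ = 115.1° gives VZ at -86.8° from the x-axis; with |VZ| = 28.3, Z = (4.28, -56.8). VZ ⟂ ZC, so ZC runs at 3.20°; with |ZC| = 14.2, C = (18.5, -56.1). Then |GC| = |C − G| = 59.0.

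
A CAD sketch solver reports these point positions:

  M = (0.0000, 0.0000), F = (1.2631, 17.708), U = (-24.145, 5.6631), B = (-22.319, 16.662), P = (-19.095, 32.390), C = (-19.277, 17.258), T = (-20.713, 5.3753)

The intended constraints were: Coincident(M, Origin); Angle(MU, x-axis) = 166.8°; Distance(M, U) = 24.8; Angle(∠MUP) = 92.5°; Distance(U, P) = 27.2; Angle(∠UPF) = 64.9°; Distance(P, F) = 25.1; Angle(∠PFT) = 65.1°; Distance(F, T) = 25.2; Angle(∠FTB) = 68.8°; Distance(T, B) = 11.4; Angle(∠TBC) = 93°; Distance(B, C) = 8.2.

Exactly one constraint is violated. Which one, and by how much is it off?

Distance(B, C) = 8.2 — off by 5.10.

M = (0.00, 0.00) ✓; MU at 166.8° ✓; |MU| = 24.80 ✓; ∠MUP = 92.50° ✓; |UP| = 27.20 ✓; ∠UPF = 64.90° ✓; |PF| = 25.10 ✓; ∠PFT = 65.10° ✓; |FT| = 25.20 ✓; ∠FTB = 68.80° ✓; |TB| = 11.40 ✓; ∠TBC = 92.99° ✓; |BC| = 3.100 ✗.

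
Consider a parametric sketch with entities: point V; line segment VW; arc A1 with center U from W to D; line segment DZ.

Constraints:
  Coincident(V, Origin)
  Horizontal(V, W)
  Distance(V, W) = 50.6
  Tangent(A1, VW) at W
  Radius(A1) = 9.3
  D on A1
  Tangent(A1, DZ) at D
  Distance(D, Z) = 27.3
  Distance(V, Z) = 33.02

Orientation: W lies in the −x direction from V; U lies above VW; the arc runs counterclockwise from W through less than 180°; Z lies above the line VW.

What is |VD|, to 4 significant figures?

44.13

Checks: |VW| = 50.60 ✓; |UD| = 9.300 ✓; ∠(UD, DZ) = 90.00° ✓; |DZ| = 27.30 ✓; |VZ| = 33.02 ✓.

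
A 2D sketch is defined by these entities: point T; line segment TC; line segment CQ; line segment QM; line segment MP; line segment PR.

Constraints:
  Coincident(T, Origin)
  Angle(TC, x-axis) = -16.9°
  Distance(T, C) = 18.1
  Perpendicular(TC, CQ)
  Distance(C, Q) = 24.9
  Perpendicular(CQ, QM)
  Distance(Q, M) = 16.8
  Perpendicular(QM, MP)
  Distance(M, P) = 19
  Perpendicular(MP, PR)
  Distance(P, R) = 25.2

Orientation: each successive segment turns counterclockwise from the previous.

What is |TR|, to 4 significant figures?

27.15

The perpendicularity gives MP at right angles to QM, so MP runs at -106.9°; with |MP| = 19.0, P = (2.959, 5.267). The perpendicularity gives PR at right angles to MP, so PR runs at -16.90°; with |PR| = 25.2, R = (27.07, -2.058). Then |TR| = |R − T| = 27.15.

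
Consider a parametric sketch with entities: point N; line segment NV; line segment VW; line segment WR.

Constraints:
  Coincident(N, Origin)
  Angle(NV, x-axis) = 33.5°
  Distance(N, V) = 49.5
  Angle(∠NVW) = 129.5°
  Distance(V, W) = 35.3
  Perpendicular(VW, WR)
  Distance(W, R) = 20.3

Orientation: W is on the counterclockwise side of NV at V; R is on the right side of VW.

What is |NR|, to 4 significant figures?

88.78

∠NVW = 129.5°, so VW runs at 33.5° + (180° − 129.5°) = 84.00° from the x-axis; with |VW| = 35.3, W = V + 35.3·(cos 84.00°, sin 84.00°) = (44.97, 62.43). VW ⟂ WR; with |WR| = 20.3 on the right of VW, R = W + 20.3·(0.9945, -0.1045) = (65.16, 60.31). Then |NR| = |R − N| = 88.78.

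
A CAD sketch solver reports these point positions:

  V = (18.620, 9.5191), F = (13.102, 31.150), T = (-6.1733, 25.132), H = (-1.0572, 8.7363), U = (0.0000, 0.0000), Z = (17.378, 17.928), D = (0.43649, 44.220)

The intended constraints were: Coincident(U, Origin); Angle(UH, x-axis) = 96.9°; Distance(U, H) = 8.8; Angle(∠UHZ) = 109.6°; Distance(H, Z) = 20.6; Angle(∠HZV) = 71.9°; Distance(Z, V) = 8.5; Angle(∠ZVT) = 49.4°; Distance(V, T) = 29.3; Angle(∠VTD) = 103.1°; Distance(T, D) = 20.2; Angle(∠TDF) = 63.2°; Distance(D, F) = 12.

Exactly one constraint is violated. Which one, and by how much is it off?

Distance(D, F) = 12 — off by 6.20.

U = (0.00, 0.00) ✓; UH at 96.90° ✓; |UH| = 8.800 ✓; ∠UHZ = 109.6° ✓; |HZ| = 20.60 ✓; ∠HZV = 71.90° ✓; |ZV| = 8.500 ✓; ∠ZVT = 49.40° ✓; |VT| = 29.30 ✓; ∠VTD = 103.1° ✓; |TD| = 20.20 ✓; ∠TDF = 63.20° ✓; |DF| = 18.20 ✗.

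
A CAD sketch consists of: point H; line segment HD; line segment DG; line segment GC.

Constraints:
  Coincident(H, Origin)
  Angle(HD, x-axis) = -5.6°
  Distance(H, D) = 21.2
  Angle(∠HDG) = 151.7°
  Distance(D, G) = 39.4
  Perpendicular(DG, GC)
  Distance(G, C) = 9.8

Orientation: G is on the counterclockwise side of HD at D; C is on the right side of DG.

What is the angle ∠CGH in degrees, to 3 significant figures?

99.8°

H is at the origin; HD runs at -5.6° with length 21.2, so D = 21.2·(cos -5.6°, sin -5.6°) = (21.1, -2.07). ∠HDG = 151.7°, so DG runs at -5.6° + (180° − 151.7°) = 22.7° from the x-axis; with |DG| = 39.4, G = D + 39.4·(cos 22.7°, sin 22.7°) = (57.4, 13.1). DG ⟂ GC; with |GC| = 9.8 on the right of DG, C = G + 9.8·(0.386, -0.923) = (61.2, 4.10). Then cos ∠CGH = GC·GH / (|GC||GH|), giving 99.8°.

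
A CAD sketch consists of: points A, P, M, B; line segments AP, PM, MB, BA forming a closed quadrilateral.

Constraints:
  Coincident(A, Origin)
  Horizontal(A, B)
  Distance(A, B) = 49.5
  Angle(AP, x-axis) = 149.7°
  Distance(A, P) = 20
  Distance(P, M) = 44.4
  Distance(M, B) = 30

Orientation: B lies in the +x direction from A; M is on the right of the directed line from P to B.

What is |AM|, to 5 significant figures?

24.414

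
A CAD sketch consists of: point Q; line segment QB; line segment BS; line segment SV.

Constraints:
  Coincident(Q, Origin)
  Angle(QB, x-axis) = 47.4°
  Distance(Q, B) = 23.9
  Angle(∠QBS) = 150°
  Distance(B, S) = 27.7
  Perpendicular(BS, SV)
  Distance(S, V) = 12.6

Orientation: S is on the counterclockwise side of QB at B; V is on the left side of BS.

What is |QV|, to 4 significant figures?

48.40

∠QBS = 150.0°, so BS runs at 47.4° + (180° − 150.0°) = 77.40° from the x-axis; with |BS| = 27.7, S = B + 27.7·(cos 77.40°, sin 77.40°) = (22.22, 44.63). BS is perpendicular to SV; with |SV| = 12.6 on the left of BS, V = S + 12.6·(-0.9759, 0.2181) = (9.923, 47.37). Then |QV| = |V − Q| = 48.40.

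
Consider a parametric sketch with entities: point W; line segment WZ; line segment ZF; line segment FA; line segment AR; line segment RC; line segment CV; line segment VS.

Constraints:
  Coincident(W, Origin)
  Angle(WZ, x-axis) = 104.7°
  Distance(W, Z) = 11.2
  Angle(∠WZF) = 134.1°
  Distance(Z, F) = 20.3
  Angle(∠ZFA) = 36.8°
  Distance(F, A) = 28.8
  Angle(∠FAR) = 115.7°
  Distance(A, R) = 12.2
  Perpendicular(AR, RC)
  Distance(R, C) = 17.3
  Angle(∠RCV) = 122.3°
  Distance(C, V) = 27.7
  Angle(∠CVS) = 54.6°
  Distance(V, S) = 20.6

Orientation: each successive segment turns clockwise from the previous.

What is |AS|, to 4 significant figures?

15.33

∠RCV = 122.3° gives CV at 63.60° from the x-axis; with |CV| = 27.7, V = (3.389, 32.79). ∠CVS = 54.6° gives VS at -61.80° from the x-axis; with |VS| = 20.6, S = (13.12, 14.64). Then |AS| = |S − A| = 15.33.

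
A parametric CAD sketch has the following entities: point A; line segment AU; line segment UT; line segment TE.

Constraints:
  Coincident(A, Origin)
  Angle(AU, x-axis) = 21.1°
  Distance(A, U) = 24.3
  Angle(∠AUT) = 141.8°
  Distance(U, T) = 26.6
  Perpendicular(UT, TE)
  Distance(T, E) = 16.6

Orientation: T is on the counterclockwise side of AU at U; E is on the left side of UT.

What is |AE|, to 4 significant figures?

45.72

∠AUT = 141.8°, so UT runs at 21.1° + (180° − 141.8°) = 59.30° from the x-axis; with |UT| = 26.6, T = U + 26.6·(cos 59.30°, sin 59.30°) = (36.25, 31.62). UT ⟂ TE; with |TE| = 16.6 on the left of UT, E = T + 16.6·(-0.8599, 0.5105) = (21.98, 40.10). Then |AE| = |E − A| = 45.72.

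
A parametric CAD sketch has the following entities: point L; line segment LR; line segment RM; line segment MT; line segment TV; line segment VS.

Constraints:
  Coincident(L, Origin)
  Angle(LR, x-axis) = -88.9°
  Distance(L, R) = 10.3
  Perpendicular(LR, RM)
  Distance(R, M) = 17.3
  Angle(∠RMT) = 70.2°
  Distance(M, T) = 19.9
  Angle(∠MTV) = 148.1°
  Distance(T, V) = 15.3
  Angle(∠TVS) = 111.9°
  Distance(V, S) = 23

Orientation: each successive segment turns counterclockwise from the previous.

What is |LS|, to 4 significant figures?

22.36

∠MTV = 148.1° gives TV at 142.8° from the x-axis; with |TV| = 15.3, V = (-1.791, 17.88). ∠TVS = 111.9° gives VS at -149.1° from the x-axis; with |VS| = 23.0, S = (-21.53, 6.064). Then |LS| = |S − L| = 22.36.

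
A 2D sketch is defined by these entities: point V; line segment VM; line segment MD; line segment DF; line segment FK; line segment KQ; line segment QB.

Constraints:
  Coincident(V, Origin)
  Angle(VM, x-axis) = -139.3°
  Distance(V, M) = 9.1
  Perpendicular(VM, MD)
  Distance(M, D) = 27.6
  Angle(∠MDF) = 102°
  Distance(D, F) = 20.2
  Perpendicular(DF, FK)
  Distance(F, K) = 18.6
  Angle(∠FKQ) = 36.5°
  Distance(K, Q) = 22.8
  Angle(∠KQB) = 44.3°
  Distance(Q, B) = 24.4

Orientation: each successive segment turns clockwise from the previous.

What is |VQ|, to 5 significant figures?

28.827

DF is perpendicular to FK, so FK runs at -37.300°; with |FK| = 18.6, K = (2.1398, 19.788). ∠FKQ = 36.5° gives KQ at 179.20° from the x-axis; with |KQ| = 22.8, Q = (-20.658, 20.106). Then |VQ| = |Q − V| = 28.827.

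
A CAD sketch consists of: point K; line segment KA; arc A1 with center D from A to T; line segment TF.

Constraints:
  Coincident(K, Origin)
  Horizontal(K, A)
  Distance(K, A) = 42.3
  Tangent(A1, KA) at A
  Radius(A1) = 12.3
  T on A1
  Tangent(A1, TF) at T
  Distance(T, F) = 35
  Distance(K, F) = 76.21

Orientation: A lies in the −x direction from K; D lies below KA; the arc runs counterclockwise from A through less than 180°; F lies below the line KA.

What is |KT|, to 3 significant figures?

55.0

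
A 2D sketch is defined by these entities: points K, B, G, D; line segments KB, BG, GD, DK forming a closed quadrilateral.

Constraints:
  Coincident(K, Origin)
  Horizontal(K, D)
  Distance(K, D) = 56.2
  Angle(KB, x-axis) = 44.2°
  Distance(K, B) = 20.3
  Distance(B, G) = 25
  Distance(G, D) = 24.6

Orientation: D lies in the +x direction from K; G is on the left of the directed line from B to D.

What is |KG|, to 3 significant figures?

43.1

K is at the origin; K and D share the same y with |KD| = 56.2 and D in +x, so D = (56.2, 0). KB runs at 44.2° with |KB| = 20.3, so B = (14.6, 14.2). G is determined by |BG| = 25.0 and |GD| = 24.6 together: it lies at the intersection of circle(B, 25.0) and circle(D, 24.6). With |BD| = 44.0, the foot of the radical line on BD is 22.2 from B and the perpendicular offset is √(25.0² − 22.2²) = 11.5. Taking the left-of-BD solution: G = (39.3, 17.9).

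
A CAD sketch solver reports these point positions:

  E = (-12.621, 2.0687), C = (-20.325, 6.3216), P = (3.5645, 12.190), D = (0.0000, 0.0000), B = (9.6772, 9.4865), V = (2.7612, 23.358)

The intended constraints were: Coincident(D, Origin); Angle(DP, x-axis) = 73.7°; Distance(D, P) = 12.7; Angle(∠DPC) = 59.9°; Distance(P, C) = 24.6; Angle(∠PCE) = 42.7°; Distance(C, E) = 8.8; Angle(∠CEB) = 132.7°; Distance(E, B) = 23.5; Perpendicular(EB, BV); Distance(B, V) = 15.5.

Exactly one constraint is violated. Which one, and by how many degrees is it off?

Perpendicular(EB, BV) — off by 8.10°.

D = (0.00, 0.00) ✓; DP at 73.70° ✓; |DP| = 12.70 ✓; ∠DPC = 59.90° ✓; |PC| = 24.60 ✓; ∠PCE = 42.70° ✓; |CE| = 8.800 ✓; ∠CEB = 132.7° ✓; |EB| = 23.50 ✓; ∠(EB, BV) = 98.10° ✗; |BV| = 15.50 ✓.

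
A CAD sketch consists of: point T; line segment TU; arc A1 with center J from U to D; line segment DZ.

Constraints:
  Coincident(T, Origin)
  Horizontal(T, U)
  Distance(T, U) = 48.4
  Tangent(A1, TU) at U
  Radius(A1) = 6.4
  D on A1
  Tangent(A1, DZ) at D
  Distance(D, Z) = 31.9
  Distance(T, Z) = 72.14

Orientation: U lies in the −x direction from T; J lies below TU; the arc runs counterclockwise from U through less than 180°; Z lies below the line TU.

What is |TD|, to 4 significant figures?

54.79

Checks: |TU| = 48.40 ✓; |JD| = 6.400 ✓; ∠(JD, DZ) = 90.00° ✓; |DZ| = 31.90 ✓; |TZ| = 72.14 ✓.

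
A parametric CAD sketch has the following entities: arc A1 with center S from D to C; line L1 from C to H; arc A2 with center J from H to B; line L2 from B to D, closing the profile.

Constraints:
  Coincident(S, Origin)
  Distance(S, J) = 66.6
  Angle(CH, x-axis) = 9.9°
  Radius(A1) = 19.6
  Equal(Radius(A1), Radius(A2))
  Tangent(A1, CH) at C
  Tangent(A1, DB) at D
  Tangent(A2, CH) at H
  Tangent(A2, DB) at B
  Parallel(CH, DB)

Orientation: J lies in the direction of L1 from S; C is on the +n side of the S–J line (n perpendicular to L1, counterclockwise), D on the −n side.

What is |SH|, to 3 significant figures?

69.4

The slot axis is L1's direction at 9.9°, so u = (cos 9.9°, sin 9.9°) = (0.985, 0.172) and n = (−sin 9.9°, cos 9.9°) = (-0.172, 0.985). S is at the origin and J lies 66.6 along u from S, so J = 66.6·u = (65.6, 11.5). Tangency of A1 to both parallel lines with radius 19.6 puts C and D at S ± 19.6·n: C = (-3.37, 19.3), D = (3.37, -19.3). Equal radii place H and B the same way about J: H = J + 19.6·n = (62.2, 30.8), B = J − 19.6·n = (69.0, -7.86). Then |SH| = |H − S| = 69.4.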